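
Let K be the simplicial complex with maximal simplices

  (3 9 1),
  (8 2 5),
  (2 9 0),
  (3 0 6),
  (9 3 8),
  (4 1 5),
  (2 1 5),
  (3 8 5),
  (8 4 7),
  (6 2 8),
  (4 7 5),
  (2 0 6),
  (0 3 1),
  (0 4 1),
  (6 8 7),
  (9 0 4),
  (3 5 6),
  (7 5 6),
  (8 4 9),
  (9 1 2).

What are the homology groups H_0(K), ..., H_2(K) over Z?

We work with the vertex ordering 0 < 1 < 2 < 3 < 4 < 5 < 6 < 7 < 8 < 9. The simplices of K, each written with vertices in increasing order, are:

  0-simplices (10): [0], [1], [2], [3], [4], [5], [6], [7], [8], [9]
  1-simplices (30): (30 of them)
  2-simplices (20): (20 of them)

giving chain groups C_0 ≅ Z^10, C_1 ≅ Z^30, C_2 ≅ Z^20.

Boundary ∂_1: C_1 → C_0 maps an edge to its endpoints' difference, ∂[p,q] = q − p. For instance
  ∂[4,8] = [8] − [4].
As a 10×30 matrix over Z this has rank 9, with invariant factors (1,1,1,1,1,1,1,1,1).

∂_2: C_2 → C_1 maps a triangle to the signed sum of its edges. For instance
  ∂[1,4,5] = [4,5] − [1,5] + [1,4],
  ∂[1,3,9] = [3,9] − [1,9] + [1,3].
This gives a 30×20 integer matrix of rank 20; reducing to Smith normal form yields diagonal entries (1,1,1,1,1,1,1,1,1,1,1,1,1,1,1,1,1,1,1,2).

Reading off H_k = ker ∂_k / im ∂_{k+1}:

  H_0: rank C_0 − rank ∂_1 = 10 − 9 = 1, and the invariant factors of ∂_1 are all 1, so H_0 = Z.
  H_1: rank ker ∂_1 − rank ∂_2 = (30 − 9) − 20 = 1, and ∂_2 has invariant factor 2 > 1, so H_1 = Z ⊕ Z/2.
  H_2: rank ker ∂_2 − rank ∂_3 = (20 − 20) − 0 = 0, and there is no ∂_3, so H_2 = 0.

As a check, the Euler characteristic is 10 − 30 + 20 = 0, which agrees with 1 − 1 + 0 = 0.

H_0 ≅ Z,  H_1 ≅ Z ⊕ Z/2,  H_2 = 0.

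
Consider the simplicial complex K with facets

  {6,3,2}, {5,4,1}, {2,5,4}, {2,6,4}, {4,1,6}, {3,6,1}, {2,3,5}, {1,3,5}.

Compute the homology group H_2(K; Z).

H_2 = Z.

K has 6 vertices, 12 edges, 8 triangles.
rank ∂_2 = 7, rank ∂_3 = 0 ⇒ b_2 = 8 − 7 − 0 = 1. So H_2 ≅ Z.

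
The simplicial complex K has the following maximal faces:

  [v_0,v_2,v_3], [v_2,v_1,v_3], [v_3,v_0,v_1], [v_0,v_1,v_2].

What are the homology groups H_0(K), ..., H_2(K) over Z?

Take the total order v_0 < v_1 < v_2 < v_3 on the vertex set. Then K (dimension 2) consists of the simplices:

  0-simplices (4): [v_0], [v_1], [v_2], [v_3]
  1-simplices (6): [v_0,v_1], [v_0,v_2], [v_0,v_3], [v_1,v_2], [v_1,v_3], [v_2,v_3]
  2-simplices (4): [v_0,v_1,v_2], [v_0,v_1,v_3], [v_0,v_2,v_3], [v_1,v_2,v_3]

Hence C_0 ≅ Z^4, C_1 ≅ Z^6, C_2 ≅ Z^4.

The boundary map ∂_1: C_1 → C_0 maps an edge to its endpoints' difference, ∂[p,q] = q − p. For instance
  ∂[v_1,v_2] = [v_2] − [v_1].
As a 4×6 matrix over Z this has rank 3, with invariant factors (1,1,1).

∂_2: C_2 → C_1 sends each 2-simplex [p,q,r] to [q,r] − [p,r] + [p,q]. For instance
  ∂[v_0,v_1,v_3] = [v_1,v_3] − [v_0,v_3] + [v_0,v_1],
  ∂[v_0,v_2,v_3] = [v_2,v_3] − [v_0,v_3] + [v_0,v_2].
This gives a 6×4 integer matrix of rank 3; reducing to Smith normal form yields diagonal entries (1,1,1).

Computing H_k = (kernel of ∂_k) / (image of ∂_{k+1}):

  H_0: rank C_0 − rank ∂_1 = 4 − 3 = 1, and the invariant factors of ∂_1 are all 1, so H_0 = Z.
  H_1: rank ker ∂_1 − rank ∂_2 = (6 − 3) − 3 = 0, and the invariant factors of ∂_2 are all 1, so H_1 = 0.
  H_2: rank ker ∂_2 − rank ∂_3 = (4 − 3) − 0 = 1, and there is no ∂_3, so H_2 = Z.

(K is a triangulation of the 2-sphere S^2.)

H_0 ≅ Z,  H_1 = 0,  H_2 ≅ Z.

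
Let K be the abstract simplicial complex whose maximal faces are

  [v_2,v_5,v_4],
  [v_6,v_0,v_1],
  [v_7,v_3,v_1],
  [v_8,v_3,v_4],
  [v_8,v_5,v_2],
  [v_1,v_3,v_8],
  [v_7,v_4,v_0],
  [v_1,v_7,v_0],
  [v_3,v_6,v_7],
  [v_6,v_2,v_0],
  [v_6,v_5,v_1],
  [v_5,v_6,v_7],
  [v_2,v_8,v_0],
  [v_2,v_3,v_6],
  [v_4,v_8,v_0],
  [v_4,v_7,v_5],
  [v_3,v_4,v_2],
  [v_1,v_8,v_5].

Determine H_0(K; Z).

Take the total order v_0 < v_1 < v_2 < v_3 < v_4 < v_5 < v_6 < v_7 < v_8 on the vertex set. Then K (dimension 2) consists of the simplices:

  0-simplices (9): [v_0], [v_1], [v_2], [v_3], [v_4], [v_5], [v_6], [v_7], [v_8]
  1-simplices (27): (27 of them)
  2-simplices (18): (18 of them)

Hence C_0 ≅ Z^9, C_1 ≅ Z^27, C_2 ≅ Z^18.

The boundary map ∂_1: C_1 → C_0 sends each edge [p,q] (with p < q) to q − p.
The resulting 9×27 matrix has rank 8, and its Smith normal form has invariant factors (1,1,1,1,1,1,1,1).

The boundary map ∂_2: C_2 → C_1 acts by ∂[p,q,r] = [q,r] − [p,r] + [p,q]. For instance
  ∂[v_2,v_3,v_4] = [v_3,v_4] − [v_2,v_4] + [v_2,v_3],
  ∂[v_0,v_1,v_7] = [v_1,v_7] − [v_0,v_7] + [v_0,v_1].
As a 27×18 matrix over Z this has rank 18, with invariant factors (1,1,1,1,1,1,1,1,1,1,1,1,1,1,1,1,1,2).

Now H_k = ker ∂_k / im ∂_{k+1}, so:

  H_0: rank C_0 − rank ∂_1 = 9 − 8 = 1, and the invariant factors of ∂_1 are all 1, so H_0 ≅ Z.

(K is a triangulation of the Klein bottle.)

H_0 = Z.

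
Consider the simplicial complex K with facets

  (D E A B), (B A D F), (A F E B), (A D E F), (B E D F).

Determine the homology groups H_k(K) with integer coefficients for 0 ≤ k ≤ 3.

H_0 ≅ Z,  H_1 = 0,  H_2 = 0,  H_3 ≅ Z.

Order the vertices as A < B < D < E < F. Listing each simplex with vertices in this order, K has dimension 3 with simplices:

  0-simplices (5): A, B, D, E, F
  1-simplices (10): AB, AD, AE, AF, BD, BE, BF, DE, DF, EF
  2-simplices (10): ABD, ABE, ABF, ADE, ADF, AEF, BDE, BDF, BEF, DEF
  3-simplices (5): ABDE, ABDF, ABEF, ADEF, BDEF

giving chain groups C_0 ≅ Z^5, C_1 ≅ Z^10, C_2 ≅ Z^10, C_3 ≅ Z^5.

The boundary map ∂_1: C_1 → C_0 is given by ∂[p,q] = [q] − [p]. For instance
  ∂DF = F − D.
The 5×10 boundary matrix has rank 4 and Smith normal form diag(1,1,1,1).

The boundary map ∂_2: C_2 → C_1 sends each 2-simplex [p,q,r] to [q,r] − [p,r] + [p,q]. For instance
  ∂ADE = DE − AE + AD,
  ∂BEF = EF − BF + BE.
The 10×10 boundary matrix has rank 6 and Smith normal form diag(1,1,1,1,1,1).

∂_3: C_3 → C_2 sends each 3-simplex σ to the alternating sum Σ_i (−1)^i (σ with its i-th vertex removed). For instance
  ∂ADEF = DEF − AEF + ADF − ADE,
  ∂ABEF = BEF − AEF + ABF − ABE.
As a 10×5 matrix over Z this has rank 4, with invariant factors (1,1,1,1).

Now H_k = ker ∂_k / im ∂_{k+1}, so:

  H_0: rank C_0 − rank ∂_1 = 5 − 4 = 1, and the invariant factors of ∂_1 are all 1, so H_0 ≅ Z.
  H_1: rank ker ∂_1 − rank ∂_2 = (10 − 4) − 6 = 0, and the invariant factors of ∂_2 are all 1, so H_1 ≅ 0.
  H_2: rank ker ∂_2 − rank ∂_3 = (10 − 6) − 4 = 0, and the invariant factors of ∂_3 are all 1, so H_2 ≅ 0.
  H_3: rank ker ∂_3 − rank ∂_4 = (5 − 4) − 0 = 1, and there is no ∂_4, so H_3 ≅ Z.

As a check, the Euler characteristic is 5 − 10 + 10 − 5 = 0, which agrees with 1 − 0 + 0 − 1 = 0.
(K is a triangulation of the 3-sphere S^3.)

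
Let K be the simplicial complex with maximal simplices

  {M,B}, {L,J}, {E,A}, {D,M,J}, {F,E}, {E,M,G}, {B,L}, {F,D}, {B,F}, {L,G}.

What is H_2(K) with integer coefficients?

Order the vertices as A < B < D < E < F < G < J < L < M. Listing each simplex with vertices in this order, K has dimension 2 with simplices:

  0-simplices (9): A, B, D, E, F, G, J, L, M
  1-simplices (14): AE, BF, BL, BM, DF, DJ, DM, EF, EG, EM, GL, GM, JL, JM
  2-simplices (2): DJM, EGM

giving chain groups C_0 ≅ Z^9, C_1 ≅ Z^14, C_2 ≅ Z^2.

The boundary map ∂_1: C_1 → C_0 is given by ∂[p,q] = [q] − [p]. For instance
  ∂BM = M − B.
The 9×14 boundary matrix has rank 8 and Smith normal form diag(1,1,1,1,1,1,1,1).

The boundary map ∂_2: C_2 → C_1 maps a triangle to the signed sum of its edges. For instance
  ∂EGM = GM − EM + EG,
  ∂DJM = JM − DM + DJ.
The resulting 14×2 matrix has rank 2, and its Smith normal form has invariant factors (1,1).

From H_k ≅ ker(∂_k) / im(∂_{k+1}) we obtain:

  H_2: rank ker ∂_2 − rank ∂_3 = (2 − 2) − 0 = 0, and there is no ∂_3, so H_2 ≅ 0.

H_2 ≅ 0.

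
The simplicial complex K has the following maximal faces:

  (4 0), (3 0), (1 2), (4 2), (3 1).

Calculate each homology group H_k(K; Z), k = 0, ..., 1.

H_0 ≅ Z,  H_1 ≅ Z.

Fix the vertex order 0 < 1 < 2 < 3 < 4 and write every simplex with vertices in increasing order. Then dim K = 1 and the simplices of K are:

  0-simplices (5): [0], [1], [2], [3], [4]
  1-simplices (5): [0,3], [0,4], [1,2], [1,3], [2,4]

so the chain groups are C_0 ≅ Z^5, C_1 ≅ Z^5.

∂_1: C_1 → C_0 maps an edge to its endpoints' difference, ∂[p,q] = q − p. For instance
  ∂[1,3] = [3] − [1].
The 5×5 boundary matrix has rank 4 and Smith normal form diag(1,1,1,1).

Computing H_k = (kernel of ∂_k) / (image of ∂_{k+1}):

  H_0: rank C_0 − rank ∂_1 = 5 − 4 = 1, and the invariant factors of ∂_1 are all 1, so H_0 ≅ Z.
  H_1: rank ker ∂_1 − rank ∂_2 = (5 − 4) − 0 = 1, and there is no ∂_2, so H_1 ≅ Z.

As a check, the Euler characteristic is 5 − 5 = 0, which agrees with 1 − 1 = 0.
(K is a triangulation of the circle S^1.)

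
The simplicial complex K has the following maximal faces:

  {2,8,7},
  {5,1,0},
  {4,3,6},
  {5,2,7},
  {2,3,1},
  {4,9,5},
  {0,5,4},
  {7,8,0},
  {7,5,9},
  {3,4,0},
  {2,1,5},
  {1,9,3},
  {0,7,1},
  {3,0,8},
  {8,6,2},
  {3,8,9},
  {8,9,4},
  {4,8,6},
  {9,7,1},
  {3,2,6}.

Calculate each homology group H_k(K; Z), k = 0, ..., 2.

Take the total order 0 < 1 < 2 < 3 < 4 < 5 < 6 < 7 < 8 < 9 on the vertex set. Then K (dimension 2) consists of the simplices:

  0-simplices (10): [0], [1], [2], [3], [4], [5], [6], [7], [8], [9]
  1-simplices (30): (30 of them)
  2-simplices (20): (20 of them)

Hence C_0 ≅ Z^10, C_1 ≅ Z^30, C_2 ≅ Z^20.

∂_1: C_1 → C_0 sends each edge [p,q] (with p < q) to q − p.
This gives a 10×30 integer matrix of rank 9; reducing to Smith normal form yields diagonal entries (1,1,1,1,1,1,1,1,1).

The boundary map ∂_2: C_2 → C_1 maps a triangle to the signed sum of its edges. For instance
  ∂[4,5,9] = [5,9] − [4,9] + [4,5],
  ∂[0,7,8] = [7,8] − [0,8] + [0,7].
The 30×20 boundary matrix has rank 20 and Smith normal form diag(1,1,1,1,1,1,1,1,1,1,1,1,1,1,1,1,1,1,1,2).

Computing H_k = (kernel of ∂_k) / (image of ∂_{k+1}):

  H_0: rank C_0 − rank ∂_1 = 10 − 9 = 1, and the invariant factors of ∂_1 are all 1, so H_0 ≅ Z.
  H_1: rank ker ∂_1 − rank ∂_2 = (30 − 9) − 20 = 1, and ∂_2 has invariant factor 2 > 1, so H_1 ≅ Z ⊕ Z/2.
  H_2: rank ker ∂_2 − rank ∂_3 = (20 − 20) − 0 = 0, and there is no ∂_3, so H_2 ≅ 0.

H_0 ≅ Z,  H_1 ≅ Z ⊕ Z/2,  H_2 = 0.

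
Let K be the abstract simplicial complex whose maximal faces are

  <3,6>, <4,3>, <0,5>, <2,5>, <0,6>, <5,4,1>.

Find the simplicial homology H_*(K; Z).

Take the total order 0 < 1 < 2 < 3 < 4 < 5 < 6 on the vertex set. Then K (dimension 2) consists of the simplices:

  0-simplices (7): [0], [1], [2], [3], [4], [5], [6]
  1-simplices (8): [0,5], [0,6], [1,4], [1,5], [2,5], [3,4], [3,6], [4,5]
  2-simplices (1): [1,4,5]

so the chain groups are C_0 ≅ Z^7, C_1 ≅ Z^8, C_2 ≅ Z^1.

The boundary map ∂_1: C_1 → C_0 maps an edge to its endpoints' difference, ∂[p,q] = q − p. For instance
  ∂[2,5] = [5] − [2].
The resulting 7×8 matrix has rank 6, and its Smith normal form has invariant factors (1,1,1,1,1,1).

Boundary ∂_2: C_2 → C_1 acts by ∂[p,q,r] = [q,r] − [p,r] + [p,q]. For instance
  ∂[1,4,5] = [4,5] − [1,5] + [1,4].
As a 8×1 matrix over Z this has rank 1, with invariant factors (1).

Reading off H_k = ker ∂_k / im ∂_{k+1}:

  H_0: rank C_0 − rank ∂_1 = 7 − 6 = 1, and the invariant factors of ∂_1 are all 1, so H_0 ≅ Z.
  H_1: rank ker ∂_1 − rank ∂_2 = (8 − 6) − 1 = 1, and the invariant factors of ∂_2 are all 1, so H_1 ≅ Z.
  H_2: rank ker ∂_2 − rank ∂_3 = (1 − 1) − 0 = 0, and there is no ∂_3, so H_2 ≅ 0.

H_0 ≅ Z,  H_1 ≅ Z,  H_2 = 0.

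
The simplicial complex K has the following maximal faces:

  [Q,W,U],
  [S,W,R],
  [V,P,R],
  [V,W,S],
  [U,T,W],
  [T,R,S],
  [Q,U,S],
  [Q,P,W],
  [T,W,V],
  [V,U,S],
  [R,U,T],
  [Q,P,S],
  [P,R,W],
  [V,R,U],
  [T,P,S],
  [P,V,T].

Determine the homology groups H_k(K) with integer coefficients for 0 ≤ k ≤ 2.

K has 8 vertices, 24 edges, 16 triangles.
rank ∂_0 = 0, rank ∂_1 = 7 ⇒ b_0 = 8 − 0 − 7 = 1; all invariant factors of ∂_1 are 1 so no torsion. So H_0 ≅ Z.
rank ∂_1 = 7, rank ∂_2 = 15 ⇒ b_1 = 24 − 7 − 15 = 2; all invariant factors of ∂_2 are 1 so no torsion. So H_1 ≅ Z^2.
rank ∂_2 = 15, rank ∂_3 = 0 ⇒ b_2 = 16 − 15 − 0 = 1. So H_2 ≅ Z.

H_0 ≅ Z,  H_1 ≅ Z^2,  H_2 ≅ Z.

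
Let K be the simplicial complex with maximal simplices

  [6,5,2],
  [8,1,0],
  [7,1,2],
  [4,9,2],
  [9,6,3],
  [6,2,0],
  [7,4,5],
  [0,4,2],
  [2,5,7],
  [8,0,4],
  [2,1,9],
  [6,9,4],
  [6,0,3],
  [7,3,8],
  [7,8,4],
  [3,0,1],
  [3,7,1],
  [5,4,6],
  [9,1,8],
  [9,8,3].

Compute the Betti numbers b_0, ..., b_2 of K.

Take the total order 0 < 1 < 2 < 3 < 4 < 5 < 6 < 7 < 8 < 9 on the vertex set. Then K (dimension 2) consists of the simplices:

  0-simplices (10): [0], [1], [2], [3], [4], [5], [6], [7], [8], [9]
  1-simplices (30): (30 of them)
  2-simplices (20): (20 of them)

giving chain groups C_0 ≅ Z^10, C_1 ≅ Z^30, C_2 ≅ Z^20.

The boundary map ∂_1: C_1 → C_0 sends each edge [p,q] (with p < q) to q − p.
The 10×30 boundary matrix has rank 9 and Smith normal form diag(1,1,1,1,1,1,1,1,1).

The boundary map ∂_2: C_2 → C_1 sends each 2-simplex [p,q,r] to [q,r] − [p,r] + [p,q]. For instance
  ∂[1,2,9] = [2,9] − [1,9] + [1,2],
  ∂[2,5,7] = [5,7] − [2,7] + [2,5].
The resulting 30×20 matrix has rank 20, and its Smith normal form has invariant factors (1,1,1,1,1,1,1,1,1,1,1,1,1,1,1,1,1,1,1,2).

From H_k ≅ ker(∂_k) / im(∂_{k+1}) we obtain:

  H_0: rank C_0 − rank ∂_1 = 10 − 9 = 1, and the invariant factors of ∂_1 are all 1, so H_0 = Z.
  H_1: rank ker ∂_1 − rank ∂_2 = (30 − 9) − 20 = 1, and ∂_2 has invariant factor 2 > 1, so H_1 = Z ⊕ Z/2.
  H_2: rank ker ∂_2 − rank ∂_3 = (20 − 20) − 0 = 0, and there is no ∂_3, so H_2 = 0.

Hence the Betti numbers are b_0 = 1, b_1 = 1, b_2 = 0.

b_0 = 1, b_1 = 1, b_2 = 0.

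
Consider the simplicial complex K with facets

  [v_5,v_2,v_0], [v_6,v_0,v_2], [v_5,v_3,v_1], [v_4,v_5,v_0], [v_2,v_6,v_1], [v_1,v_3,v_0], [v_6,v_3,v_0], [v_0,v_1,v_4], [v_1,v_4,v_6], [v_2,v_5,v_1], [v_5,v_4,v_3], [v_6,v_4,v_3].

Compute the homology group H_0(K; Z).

H_0 = Z.

Fix the vertex order v_0 < v_1 < v_2 < v_3 < v_4 < v_5 < v_6 and write every simplex with vertices in increasing order. Then dim K = 2 and the simplices of K are:

  0-simplices (7): [v_0], [v_1], [v_2], [v_3], [v_4], [v_5], [v_6]
  1-simplices (18): (18 of them)
  2-simplices (12): (12 of them)

Hence C_0 ≅ Z^7, C_1 ≅ Z^18, C_2 ≅ Z^12.

∂_1: C_1 → C_0 maps an edge to its endpoints' difference, ∂[p,q] = q − p. For instance
  ∂[v_0,v_6] = [v_6] − [v_0].
The 7×18 boundary matrix has rank 6 and Smith normal form diag(1,1,1,1,1,1).

Boundary ∂_2: C_2 → C_1 sends each 2-simplex [p,q,r] to [q,r] − [p,r] + [p,q]. For instance
  ∂[v_0,v_3,v_6] = [v_3,v_6] − [v_0,v_6] + [v_0,v_3],
  ∂[v_1,v_3,v_5] = [v_3,v_5] − [v_1,v_5] + [v_1,v_3].
The resulting 18×12 matrix has rank 12, and its Smith normal form has invariant factors (1,1,1,1,1,1,1,1,1,1,1,2).

From H_k ≅ ker(∂_k) / im(∂_{k+1}) we obtain:

  H_0: rank C_0 − rank ∂_1 = 7 − 6 = 1, and the invariant factors of ∂_1 are all 1, so H_0 ≅ Z.

(K is a triangulation of the real projective plane RP^2.)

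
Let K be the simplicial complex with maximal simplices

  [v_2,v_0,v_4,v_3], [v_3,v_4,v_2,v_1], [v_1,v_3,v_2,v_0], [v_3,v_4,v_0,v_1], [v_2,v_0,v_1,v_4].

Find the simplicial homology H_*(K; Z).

H_0 = Z,  H_1 = 0,  H_2 = 0,  H_3 = Z.

Order the vertices as v_0 < v_1 < v_2 < v_3 < v_4. Listing each simplex with vertices in this order, K has dimension 3 with simplices:

  0-simplices (5): [v_0], [v_1], [v_2], [v_3], [v_4]
  1-simplices (10): [v_0,v_1], [v_0,v_2], [v_0,v_3], [v_0,v_4], [v_1,v_2], [v_1,v_3], [v_1,v_4], [v_2,v_3], [v_2,v_4], [v_3,v_4]
  2-simplices (10): [v_0,v_1,v_2], [v_0,v_1,v_3], [v_0,v_1,v_4], [v_0,v_2,v_3], [v_0,v_2,v_4], [v_0,v_3,v_4], [v_1,v_2,v_3], [v_1,v_2,v_4], [v_1,v_3,v_4], [v_2,v_3,v_4]
  3-simplices (5): [v_0,v_1,v_2,v_3], [v_0,v_1,v_2,v_4], [v_0,v_1,v_3,v_4], [v_0,v_2,v_3,v_4], [v_1,v_2,v_3,v_4]

so the chain groups are C_0 ≅ Z^5, C_1 ≅ Z^10, C_2 ≅ Z^10, C_3 ≅ Z^5.

The boundary map ∂_1: C_1 → C_0 sends each edge [p,q] (with p < q) to q − p. For instance
  ∂[v_0,v_4] = [v_4] − [v_0].
As a 5×10 matrix over Z this has rank 4, with invariant factors (1,1,1,1).

The boundary map ∂_2: C_2 → C_1 maps a triangle to the signed sum of its edges. For instance
  ∂[v_1,v_3,v_4] = [v_3,v_4] − [v_1,v_4] + [v_1,v_3],
  ∂[v_0,v_1,v_2] = [v_1,v_2] − [v_0,v_2] + [v_0,v_1].
As a 10×10 matrix over Z this has rank 6, with invariant factors (1,1,1,1,1,1).

Boundary ∂_3: C_3 → C_2 sends each 3-simplex σ to the alternating sum Σ_i (−1)^i (σ with its i-th vertex removed). For instance
  ∂[v_0,v_1,v_3,v_4] = [v_1,v_3,v_4] − [v_0,v_3,v_4] + [v_0,v_1,v_4] − [v_0,v_1,v_3],
  ∂[v_0,v_1,v_2,v_4] = [v_1,v_2,v_4] − [v_0,v_2,v_4] + [v_0,v_1,v_4] − [v_0,v_1,v_2].
The 10×5 boundary matrix has rank 4 and Smith normal form diag(1,1,1,1).

Computing H_k = (kernel of ∂_k) / (image of ∂_{k+1}):

  H_0: rank C_0 − rank ∂_1 = 5 − 4 = 1, and the invariant factors of ∂_1 are all 1, so H_0 = Z.
  H_1: rank ker ∂_1 − rank ∂_2 = (10 − 4) − 6 = 0, and the invariant factors of ∂_2 are all 1, so H_1 = 0.
  H_2: rank ker ∂_2 − rank ∂_3 = (10 − 6) − 4 = 0, and the invariant factors of ∂_3 are all 1, so H_2 = 0.
  H_3: rank ker ∂_3 − rank ∂_4 = (5 − 4) − 0 = 1, and there is no ∂_4, so H_3 = Z.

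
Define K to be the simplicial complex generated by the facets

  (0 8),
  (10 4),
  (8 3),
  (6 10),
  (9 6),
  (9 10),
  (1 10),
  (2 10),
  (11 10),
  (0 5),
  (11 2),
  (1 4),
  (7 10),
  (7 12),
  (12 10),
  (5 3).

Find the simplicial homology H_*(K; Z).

Take the total order 0 < 1 < 2 < 3 < 4 < 5 < 6 < 7 < 8 < 9 < 10 < 11 < 12 on the vertex set. Then K (dimension 1) consists of the simplices:

  0-simplices (13): [0], [1], [2], [3], [4], [5], [6], [7], [8], [9], [10], [11], [12]
  1-simplices (16): [0,5], [0,8], [1,4], [1,10], [2,10], [2,11], [3,5], [3,8], [4,10], [6,9], [6,10], [7,10], [7,12], [9,10], [10,11], [10,12]

giving chain groups C_0 ≅ Z^13, C_1 ≅ Z^16.

∂_1: C_1 → C_0 sends each edge [p,q] (with p < q) to q − p. For instance
  ∂[0,5] = [5] − [0].
The resulting 13×16 matrix has rank 11, and its Smith normal form has invariant factors (1,1,1,1,1,1,1,1,1,1,1).

Now H_k = ker ∂_k / im ∂_{k+1}, so:

  H_0: rank C_0 − rank ∂_1 = 13 − 11 = 2, and the invariant factors of ∂_1 are all 1, so H_0 = Z^2.
  H_1: rank ker ∂_1 − rank ∂_2 = (16 − 11) − 0 = 5, and there is no ∂_2, so H_1 = Z^5.

As a check, the Euler characteristic is 13 − 16 = -3, which agrees with 2 − 5 = -3.
(K is a triangulation of the disjoint union of the circle S^1 and a wedge of 4 circles.)

H_0 ≅ Z^2,  H_1 ≅ Z^5.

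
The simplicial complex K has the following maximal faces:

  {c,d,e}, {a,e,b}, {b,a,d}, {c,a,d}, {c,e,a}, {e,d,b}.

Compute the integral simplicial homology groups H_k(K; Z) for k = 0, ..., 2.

Order the vertices as a < b < c < d < e. Listing each simplex with vertices in this order, K has dimension 2 with simplices:

  0-simplices (5): a, b, c, d, e
  1-simplices (9): ab, ac, ad, ae, bd, be, cd, ce, de
  2-simplices (6): abd, abe, acd, ace, bde, cde

so the chain groups are C_0 ≅ Z^5, C_1 ≅ Z^9, C_2 ≅ Z^6.

∂_1: C_1 → C_0 maps an edge to its endpoints' difference, ∂[p,q] = q − p. For instance
  ∂ce = e − c.
This gives a 5×9 integer matrix of rank 4; reducing to Smith normal form yields diagonal entries (1,1,1,1).

The boundary map ∂_2: C_2 → C_1 sends each 2-simplex [p,q,r] to [q,r] − [p,r] + [p,q]. For instance
  ∂abe = be − ae + ab,
  ∂ace = ce − ae + ac.
As a 9×6 matrix over Z this has rank 5, with invariant factors (1,1,1,1,1).

Now H_k = ker ∂_k / im ∂_{k+1}, so:

  H_0: rank C_0 − rank ∂_1 = 5 − 4 = 1, and the invariant factors of ∂_1 are all 1, so H_0 = Z.
  H_1: rank ker ∂_1 − rank ∂_2 = (9 − 4) − 5 = 0, and the invariant factors of ∂_2 are all 1, so H_1 = 0.
  H_2: rank ker ∂_2 − rank ∂_3 = (6 − 5) − 0 = 1, and there is no ∂_3, so H_2 = Z.

H_0 = Z,  H_1 = 0,  H_2 = Z.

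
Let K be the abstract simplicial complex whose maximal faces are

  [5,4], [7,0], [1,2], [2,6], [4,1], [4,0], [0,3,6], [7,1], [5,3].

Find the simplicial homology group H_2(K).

H_2 = 0.

Fix the vertex order 0 < 1 < 2 < 3 < 4 < 5 < 6 < 7 and write every simplex with vertices in increasing order. Then dim K = 2 and the simplices of K are:

  0-simplices (8): [0], [1], [2], [3], [4], [5], [6], [7]
  1-simplices (11): [0,3], [0,4], [0,6], [0,7], [1,2], [1,4], [1,7], [2,6], [3,5], [3,6], [4,5]
  2-simplices (1): [0,3,6]

giving chain groups C_0 ≅ Z^8, C_1 ≅ Z^11, C_2 ≅ Z^1.

The boundary map ∂_1: C_1 → C_0 is given by ∂[p,q] = [q] − [p]. For instance
  ∂[2,6] = [6] − [2].
The resulting 8×11 matrix has rank 7, and its Smith normal form has invariant factors (1,1,1,1,1,1,1).

∂_2: C_2 → C_1 sends each 2-simplex [p,q,r] to [q,r] − [p,r] + [p,q]. For instance
  ∂[0,3,6] = [3,6] − [0,6] + [0,3].
This gives a 11×1 integer matrix of rank 1; reducing to Smith normal form yields diagonal entries (1).

Reading off H_k = ker ∂_k / im ∂_{k+1}:

  H_2: rank ker ∂_2 − rank ∂_3 = (1 − 1) − 0 = 0, and there is no ∂_3, so H_2 ≅ 0.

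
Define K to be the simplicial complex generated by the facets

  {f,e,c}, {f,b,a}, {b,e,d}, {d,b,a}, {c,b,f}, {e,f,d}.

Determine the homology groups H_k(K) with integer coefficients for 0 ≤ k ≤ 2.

H_0 ≅ Z,  H_1 ≅ Z,  H_2 = 0.

K has 6 vertices, 12 edges, 6 triangles.
rank ∂_0 = 0, rank ∂_1 = 5 ⇒ b_0 = 6 − 0 − 5 = 1; all invariant factors of ∂_1 are 1 so no torsion. So H_0 = Z.
rank ∂_1 = 5, rank ∂_2 = 6 ⇒ b_1 = 12 − 5 − 6 = 1; all invariant factors of ∂_2 are 1 so no torsion. So H_1 = Z.
rank ∂_2 = 6, rank ∂_3 = 0 ⇒ b_2 = 6 − 6 − 0 = 0. So H_2 = 0.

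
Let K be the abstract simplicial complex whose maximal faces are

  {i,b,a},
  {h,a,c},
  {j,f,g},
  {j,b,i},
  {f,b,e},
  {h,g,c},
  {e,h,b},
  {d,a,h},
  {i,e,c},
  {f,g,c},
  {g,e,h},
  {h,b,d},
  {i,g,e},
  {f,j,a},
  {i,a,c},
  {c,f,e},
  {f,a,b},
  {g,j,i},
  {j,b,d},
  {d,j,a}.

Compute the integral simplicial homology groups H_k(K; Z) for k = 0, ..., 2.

H_0 ≅ Z,  H_1 ≅ Z ⊕ Z/2,  H_2 = 0.

We work with the vertex ordering a < b < c < d < e < f < g < h < i < j. The simplices of K, each written with vertices in increasing order, are:

  0-simplices (10): a, b, c, d, e, f, g, h, i, j
  1-simplices (30): ab, ac, ad, af, ah, ai, aj, bd, be, bf, bh, bi, bj, ce, cf, cg, ch, ci, dh, dj, ef, eg, eh, ei, fg, fj, gh, gi, gj, ij
  2-simplices (20): abf, abi, ach, aci, adh, adj, afj, bdh, bdj, bef, beh, bij, cef, cei, cfg, cgh, egh, egi, fgj, gij

giving chain groups C_0 ≅ Z^10, C_1 ≅ Z^30, C_2 ≅ Z^20.

The boundary map ∂_1: C_1 → C_0 sends each edge [p,q] (with p < q) to q − p. For instance
  ∂ai = i − a.
The 10×30 boundary matrix has rank 9 and Smith normal form diag(1,1,1,1,1,1,1,1,1).

The boundary map ∂_2: C_2 → C_1 sends each 2-simplex [p,q,r] to [q,r] − [p,r] + [p,q]. For instance
  ∂bef = ef − bf + be,
  ∂cef = ef − cf + ce.
The 30×20 boundary matrix has rank 20 and Smith normal form diag(1,1,1,1,1,1,1,1,1,1,1,1,1,1,1,1,1,1,1,2).

Now H_k = ker ∂_k / im ∂_{k+1}, so:

  H_0: rank C_0 − rank ∂_1 = 10 − 9 = 1, and the invariant factors of ∂_1 are all 1, so H_0 = Z.
  H_1: rank ker ∂_1 − rank ∂_2 = (30 − 9) − 20 = 1, and ∂_2 has invariant factor 2 > 1, so H_1 = Z ⊕ Z/2.
  H_2: rank ker ∂_2 − rank ∂_3 = (20 − 20) − 0 = 0, and there is no ∂_3, so H_2 = 0.

As a check, the Euler characteristic is 10 − 30 + 20 = 0, which agrees with 1 − 1 + 0 = 0.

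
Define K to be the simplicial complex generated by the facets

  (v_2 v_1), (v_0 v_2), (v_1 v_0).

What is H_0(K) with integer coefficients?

H_0 = Z.

Fix the vertex order v_0 < v_1 < v_2 and write every simplex with vertices in increasing order. Then dim K = 1 and the simplices of K are:

  0-simplices (3): [v_0], [v_1], [v_2]
  1-simplices (3): [v_0,v_1], [v_0,v_2], [v_1,v_2]

giving chain groups C_0 ≅ Z^3, C_1 ≅ Z^3.

Boundary ∂_1: C_1 → C_0 is given by ∂[p,q] = [q] − [p]. For instance
  ∂[v_1,v_2] = [v_2] − [v_1].
As a 3×3 matrix over Z this has rank 2, with invariant factors (1,1).

Now H_k = ker ∂_k / im ∂_{k+1}, so:

  H_0: rank C_0 − rank ∂_1 = 3 − 2 = 1, and the invariant factors of ∂_1 are all 1, so H_0 = Z.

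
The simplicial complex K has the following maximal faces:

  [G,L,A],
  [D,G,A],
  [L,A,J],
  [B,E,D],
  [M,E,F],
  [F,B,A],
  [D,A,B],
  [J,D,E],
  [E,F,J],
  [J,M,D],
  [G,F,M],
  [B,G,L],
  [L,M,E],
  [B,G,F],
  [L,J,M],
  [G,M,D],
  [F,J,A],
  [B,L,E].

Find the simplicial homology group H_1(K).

Fix the vertex order A < B < D < E < F < G < J < L < M and write every simplex with vertices in increasing order. Then dim K = 2 and the simplices of K are:

  0-simplices (9): A, B, D, E, F, G, J, L, M
  1-simplices (27): AB, AD, AF, AG, AJ, AL, BD, BE, BF, BG, BL, DE, DG, DJ, DM, EF, EJ, EL, EM, FG, FJ, FM, GL, GM, JL, JM, LM
  2-simplices (18): ABD, ABF, ADG, AFJ, AGL, AJL, BDE, BEL, BFG, BGL, DEJ, DGM, DJM, EFJ, EFM, ELM, FGM, JLM

so the chain groups are C_0 ≅ Z^9, C_1 ≅ Z^27, C_2 ≅ Z^18.

Boundary ∂_1: C_1 → C_0 sends each edge [p,q] (with p < q) to q − p.
This gives a 9×27 integer matrix of rank 8; reducing to Smith normal form yields diagonal entries (1,1,1,1,1,1,1,1).

∂_2: C_2 → C_1 sends each 2-simplex [p,q,r] to [q,r] − [p,r] + [p,q]. For instance
  ∂AFJ = FJ − AJ + AF,
  ∂JLM = LM − JM + JL.
As a 27×18 matrix over Z this has rank 18, with invariant factors (1,1,1,1,1,1,1,1,1,1,1,1,1,1,1,1,1,2).

From H_k ≅ ker(∂_k) / im(∂_{k+1}) we obtain:

  H_1: rank ker ∂_1 − rank ∂_2 = (27 − 8) − 18 = 1, and ∂_2 has invariant factor 2 > 1, so H_1 ≅ Z × Z/2.

(K is a triangulation of the Klein bottle.)

H_1 = Z × Z/2.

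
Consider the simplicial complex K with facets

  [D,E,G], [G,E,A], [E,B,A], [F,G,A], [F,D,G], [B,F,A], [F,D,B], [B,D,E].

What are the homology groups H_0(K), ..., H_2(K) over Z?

Take the total order A < B < D < E < F < G on the vertex set. Then K (dimension 2) consists of the simplices:

  0-simplices (6): A, B, D, E, F, G
  1-simplices (12): AB, AE, AF, AG, BD, BE, BF, DE, DF, DG, EG, FG
  2-simplices (8): ABE, ABF, AEG, AFG, BDE, BDF, DEG, DFG

Hence C_0 ≅ Z^6, C_1 ≅ Z^12, C_2 ≅ Z^8.

The boundary map ∂_1: C_1 → C_0 maps an edge to its endpoints' difference, ∂[p,q] = q − p. For instance
  ∂AE = E − A.
The resulting 6×12 matrix has rank 5, and its Smith normal form has invariant factors (1,1,1,1,1).

∂_2: C_2 → C_1 maps a triangle to the signed sum of its edges. For instance
  ∂AFG = FG − AG + AF,
  ∂ABF = BF − AF + AB.
As a 12×8 matrix over Z this has rank 7, with invariant factors (1,1,1,1,1,1,1).

Reading off H_k = ker ∂_k / im ∂_{k+1}:

  H_0: rank C_0 − rank ∂_1 = 6 − 5 = 1, and the invariant factors of ∂_1 are all 1, so H_0 ≅ Z.
  H_1: rank ker ∂_1 − rank ∂_2 = (12 − 5) − 7 = 0, and the invariant factors of ∂_2 are all 1, so H_1 ≅ 0.
  H_2: rank ker ∂_2 − rank ∂_3 = (8 − 7) − 0 = 1, and there is no ∂_3, so H_2 ≅ Z.

As a check, the Euler characteristic is 6 − 12 + 8 = 2, which agrees with 1 − 0 + 1 = 2.

H_0 = Z,  H_1 = 0,  H_2 = Z.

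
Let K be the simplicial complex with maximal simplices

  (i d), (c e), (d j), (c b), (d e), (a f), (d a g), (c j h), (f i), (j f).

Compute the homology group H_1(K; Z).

H_1 = Z^3.

Take the total order a < b < c < d < e < f < g < h < i < j on the vertex set. Then K (dimension 2) consists of the simplices:

  0-simplices (10): a, b, c, d, e, f, g, h, i, j
  1-simplices (14): ad, af, ag, bc, ce, ch, cj, de, dg, di, dj, fi, fj, hj
  2-simplices (2): adg, chj

giving chain groups C_0 ≅ Z^10, C_1 ≅ Z^14, C_2 ≅ Z^2.

∂_1: C_1 → C_0 is given by ∂[p,q] = [q] − [p]. For instance
  ∂ch = h − c.
The 10×14 boundary matrix has rank 9 and Smith normal form diag(1,1,1,1,1,1,1,1,1).

Boundary ∂_2: C_2 → C_1 acts by ∂[p,q,r] = [q,r] − [p,r] + [p,q]. For instance
  ∂adg = dg − ag + ad,
  ∂chj = hj − cj + ch.
This gives a 14×2 integer matrix of rank 2; reducing to Smith normal form yields diagonal entries (1,1).

Now H_k = ker ∂_k / im ∂_{k+1}, so:

  H_1: rank ker ∂_1 − rank ∂_2 = (14 − 9) − 2 = 3, and the invariant factors of ∂_2 are all 1, so H_1 ≅ Z^3.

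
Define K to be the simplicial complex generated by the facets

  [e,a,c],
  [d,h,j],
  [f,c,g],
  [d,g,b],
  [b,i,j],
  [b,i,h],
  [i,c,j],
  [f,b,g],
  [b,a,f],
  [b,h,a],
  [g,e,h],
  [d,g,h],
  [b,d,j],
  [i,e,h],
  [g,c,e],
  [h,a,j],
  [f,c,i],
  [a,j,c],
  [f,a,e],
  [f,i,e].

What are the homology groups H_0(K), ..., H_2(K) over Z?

Order the vertices as a < b < c < d < e < f < g < h < i < j. Listing each simplex with vertices in this order, K has dimension 2 with simplices:

  0-simplices (10): a, b, c, d, e, f, g, h, i, j
  1-simplices (30): ab, ac, ae, af, ah, aj, bd, bf, bg, bh, bi, bj, ce, cf, cg, ci, cj, dg, dh, dj, ef, eg, eh, ei, fg, fi, gh, hi, hj, ij
  2-simplices (20): abf, abh, ace, acj, aef, ahj, bdg, bdj, bfg, bhi, bij, ceg, cfg, cfi, cij, dgh, dhj, efi, egh, ehi

giving chain groups C_0 ≅ Z^10, C_1 ≅ Z^30, C_2 ≅ Z^20.

∂_1: C_1 → C_0 sends each edge [p,q] (with p < q) to q − p. For instance
  ∂fg = g − f.
This gives a 10×30 integer matrix of rank 9; reducing to Smith normal form yields diagonal entries (1,1,1,1,1,1,1,1,1).

∂_2: C_2 → C_1 maps a triangle to the signed sum of its edges. For instance
  ∂bdg = dg − bg + bd,
  ∂bij = ij − bj + bi.
The resulting 30×20 matrix has rank 20, and its Smith normal form has invariant factors (1,1,1,1,1,1,1,1,1,1,1,1,1,1,1,1,1,1,1,2).

Reading off H_k = ker ∂_k / im ∂_{k+1}:

  H_0: rank C_0 − rank ∂_1 = 10 − 9 = 1, and the invariant factors of ∂_1 are all 1, so H_0 ≅ Z.
  H_1: rank ker ∂_1 − rank ∂_2 = (30 − 9) − 20 = 1, and ∂_2 has invariant factor 2 > 1, so H_1 ≅ Z ⊕ Z/2Z.
  H_2: rank ker ∂_2 − rank ∂_3 = (20 − 20) − 0 = 0, and there is no ∂_3, so H_2 ≅ 0.

As a check, the Euler characteristic is 10 − 30 + 20 = 0, which agrees with 1 − 1 + 0 = 0.

H_0 = Z,  H_1 = Z ⊕ Z/2Z,  H_2 = 0.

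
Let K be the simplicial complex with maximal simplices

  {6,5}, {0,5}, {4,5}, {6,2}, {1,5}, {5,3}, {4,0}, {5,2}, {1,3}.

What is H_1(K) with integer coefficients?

Fix the vertex order 0 < 1 < 2 < 3 < 4 < 5 < 6 and write every simplex with vertices in increasing order. Then dim K = 1 and the simplices of K are:

  0-simplices (7): [0], [1], [2], [3], [4], [5], [6]
  1-simplices (9): [0,4], [0,5], [1,3], [1,5], [2,5], [2,6], [3,5], [4,5], [5,6]

so the chain groups are C_0 ≅ Z^7, C_1 ≅ Z^9.

∂_1: C_1 → C_0 maps an edge to its endpoints' difference, ∂[p,q] = q − p. For instance
  ∂[1,3] = [3] − [1].
This gives a 7×9 integer matrix of rank 6; reducing to Smith normal form yields diagonal entries (1,1,1,1,1,1).

From H_k ≅ ker(∂_k) / im(∂_{k+1}) we obtain:

  H_1: rank ker ∂_1 − rank ∂_2 = (9 − 6) − 0 = 3, and there is no ∂_2, so H_1 = Z^3.

(K is a triangulation of a wedge of 3 circles.)

H_1 ≅ Z^3.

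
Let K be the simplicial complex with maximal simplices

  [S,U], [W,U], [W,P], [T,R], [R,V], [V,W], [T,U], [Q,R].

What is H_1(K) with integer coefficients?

Take the total order P < Q < R < S < T < U < V < W on the vertex set. Then K (dimension 1) consists of the simplices:

  0-simplices (8): P, Q, R, S, T, U, V, W
  1-simplices (8): PW, QR, RT, RV, SU, TU, UW, VW

giving chain groups C_0 ≅ Z^8, C_1 ≅ Z^8.

∂_1: C_1 → C_0 is given by ∂[p,q] = [q] − [p].
This gives a 8×8 integer matrix of rank 7; reducing to Smith normal form yields diagonal entries (1,1,1,1,1,1,1).

Computing H_k = (kernel of ∂_k) / (image of ∂_{k+1}):

  H_1: rank ker ∂_1 − rank ∂_2 = (8 − 7) − 0 = 1, and there is no ∂_2, so H_1 = Z.

H_1 = Z.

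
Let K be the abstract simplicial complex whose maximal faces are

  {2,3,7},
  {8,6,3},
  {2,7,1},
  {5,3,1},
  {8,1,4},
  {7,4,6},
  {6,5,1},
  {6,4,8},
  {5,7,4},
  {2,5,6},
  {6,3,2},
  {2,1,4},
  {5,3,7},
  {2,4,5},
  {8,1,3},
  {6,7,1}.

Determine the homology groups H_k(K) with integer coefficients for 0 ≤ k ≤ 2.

H_0 = Z,  H_1 = Z^2,  H_2 = Z.

Take the total order 1 < 2 < 3 < 4 < 5 < 6 < 7 < 8 on the vertex set. Then K (dimension 2) consists of the simplices:

  0-simplices (8): [1], [2], [3], [4], [5], [6], [7], [8]
  1-simplices (24): (24 of them)
  2-simplices (16): [1,2,4], [1,2,7], [1,3,5], [1,3,8], [1,4,8], [1,5,6], [1,6,7], [2,3,6], [2,3,7], [2,4,5], [2,5,6], [3,5,7], [3,6,8], [4,5,7], [4,6,7], [4,6,8]

so the chain groups are C_0 ≅ Z^8, C_1 ≅ Z^24, C_2 ≅ Z^16.

The boundary map ∂_1: C_1 → C_0 maps an edge to its endpoints' difference, ∂[p,q] = q − p.
As a 8×24 matrix over Z this has rank 7, with invariant factors (1,1,1,1,1,1,1).

The boundary map ∂_2: C_2 → C_1 acts by ∂[p,q,r] = [q,r] − [p,r] + [p,q]. For instance
  ∂[4,6,7] = [6,7] − [4,7] + [4,6],
  ∂[1,2,4] = [2,4] − [1,4] + [1,2].
The resulting 24×16 matrix has rank 15, and its Smith normal form has invariant factors (1,1,1,1,1,1,1,1,1,1,1,1,1,1,1).

Reading off H_k = ker ∂_k / im ∂_{k+1}:

  H_0: rank C_0 − rank ∂_1 = 8 − 7 = 1, and the invariant factors of ∂_1 are all 1, so H_0 ≅ Z.
  H_1: rank ker ∂_1 − rank ∂_2 = (24 − 7) − 15 = 2, and the invariant factors of ∂_2 are all 1, so H_1 ≅ Z^2.
  H_2: rank ker ∂_2 − rank ∂_3 = (16 − 15) − 0 = 1, and there is no ∂_3, so H_2 ≅ Z.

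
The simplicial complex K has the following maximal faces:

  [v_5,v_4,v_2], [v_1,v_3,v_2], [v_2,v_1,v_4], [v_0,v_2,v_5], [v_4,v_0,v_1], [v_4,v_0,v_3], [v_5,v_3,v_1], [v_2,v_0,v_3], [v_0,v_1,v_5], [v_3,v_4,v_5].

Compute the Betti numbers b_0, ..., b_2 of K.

b_0 = 1, b_1 = 0, b_2 = 0.

K has 6 vertices, 15 edges, 10 triangles.
rank ∂_0 = 0, rank ∂_1 = 5 ⇒ b_0 = 6 − 0 − 5 = 1; all invariant factors of ∂_1 are 1 so no torsion. So H_0 = Z.
rank ∂_1 = 5, rank ∂_2 = 10 ⇒ b_1 = 15 − 5 − 10 = 0; ∂_2 has invariant factor(s) [2] giving torsion. So H_1 = Z/2Z.
rank ∂_2 = 10, rank ∂_3 = 0 ⇒ b_2 = 10 − 10 − 0 = 0. So H_2 = 0.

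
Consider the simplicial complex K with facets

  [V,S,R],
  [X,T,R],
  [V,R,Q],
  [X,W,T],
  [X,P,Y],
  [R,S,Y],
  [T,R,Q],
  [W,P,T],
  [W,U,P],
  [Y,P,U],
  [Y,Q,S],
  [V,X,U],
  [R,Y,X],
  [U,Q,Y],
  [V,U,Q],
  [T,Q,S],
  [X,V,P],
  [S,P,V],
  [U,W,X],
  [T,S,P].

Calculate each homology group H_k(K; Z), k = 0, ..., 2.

H_0 = Z,  H_1 = Z ⊕ Z/2,  H_2 = 0.

Order the vertices as P < Q < R < S < T < U < V < W < X < Y. Listing each simplex with vertices in this order, K has dimension 2 with simplices:

  0-simplices (10): P, Q, R, S, T, U, V, W, X, Y
  1-simplices (30): PS, PT, PU, PV, PW, PX, PY, QR, QS, QT, QU, QV, QY, RS, RT, RV, RX, RY, ST, SV, SY, TW, TX, UV, UW, UX, UY, VX, WX, XY
  2-simplices (20): PST, PSV, PTW, PUW, PUY, PVX, PXY, QRT, QRV, QST, QSY, QUV, QUY, RSV, RSY, RTX, RXY, TWX, UVX, UWX

so the chain groups are C_0 ≅ Z^10, C_1 ≅ Z^30, C_2 ≅ Z^20.

The boundary map ∂_1: C_1 → C_0 sends each edge [p,q] (with p < q) to q − p.
This gives a 10×30 integer matrix of rank 9; reducing to Smith normal form yields diagonal entries (1,1,1,1,1,1,1,1,1).

The boundary map ∂_2: C_2 → C_1 acts by ∂[p,q,r] = [q,r] − [p,r] + [p,q]. For instance
  ∂QRV = RV − QV + QR,
  ∂RSV = SV − RV + RS.
This gives a 30×20 integer matrix of rank 20; reducing to Smith normal form yields diagonal entries (1,1,1,1,1,1,1,1,1,1,1,1,1,1,1,1,1,1,1,2).

Now H_k = ker ∂_k / im ∂_{k+1}, so:

  H_0: rank C_0 − rank ∂_1 = 10 − 9 = 1, and the invariant factors of ∂_1 are all 1, so H_0 ≅ Z.
  H_1: rank ker ∂_1 − rank ∂_2 = (30 − 9) − 20 = 1, and ∂_2 has invariant factor 2 > 1, so H_1 ≅ Z ⊕ Z/2.
  H_2: rank ker ∂_2 − rank ∂_3 = (20 − 20) − 0 = 0, and there is no ∂_3, so H_2 ≅ 0.

(K is a triangulation of the Klein bottle.)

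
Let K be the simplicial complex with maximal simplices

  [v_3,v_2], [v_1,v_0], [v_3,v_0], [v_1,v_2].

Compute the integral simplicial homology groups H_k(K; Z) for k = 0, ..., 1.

H_0 = Z,  H_1 = Z.

K has 4 vertices, 4 edges.
rank ∂_0 = 0, rank ∂_1 = 3 ⇒ b_0 = 4 − 0 − 3 = 1; all invariant factors of ∂_1 are 1 so no torsion. So H_0 = Z.
rank ∂_1 = 3, rank ∂_2 = 0 ⇒ b_1 = 4 − 3 − 0 = 1. So H_1 = Z.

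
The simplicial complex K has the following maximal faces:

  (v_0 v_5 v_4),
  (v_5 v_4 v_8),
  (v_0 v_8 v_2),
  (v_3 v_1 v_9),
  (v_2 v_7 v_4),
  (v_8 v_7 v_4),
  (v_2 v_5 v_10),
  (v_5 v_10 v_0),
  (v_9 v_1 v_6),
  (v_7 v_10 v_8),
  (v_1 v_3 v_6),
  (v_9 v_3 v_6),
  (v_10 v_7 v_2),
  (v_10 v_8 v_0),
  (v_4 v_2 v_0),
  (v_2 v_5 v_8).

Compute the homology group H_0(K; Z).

Take the total order v_0 < v_1 < v_2 < v_3 < v_4 < v_5 < v_6 < v_7 < v_8 < v_9 < v_10 on the vertex set. Then K (dimension 2) consists of the simplices:

  0-simplices (11): [v_0], [v_1], [v_2], [v_3], [v_4], [v_5], [v_6], [v_7], [v_8], [v_9], [v_10]
  1-simplices (24): (24 of them)
  2-simplices (16): (16 of them)

giving chain groups C_0 ≅ Z^11, C_1 ≅ Z^24, C_2 ≅ Z^16.

∂_1: C_1 → C_0 is given by ∂[p,q] = [q] − [p]. For instance
  ∂[v_2,v_4] = [v_4] − [v_2].
The resulting 11×24 matrix has rank 9, and its Smith normal form has invariant factors (1,1,1,1,1,1,1,1,1).

Boundary ∂_2: C_2 → C_1 maps a triangle to the signed sum of its edges. For instance
  ∂[v_2,v_5,v_10] = [v_5,v_10] − [v_2,v_10] + [v_2,v_5],
  ∂[v_1,v_6,v_9] = [v_6,v_9] − [v_1,v_9] + [v_1,v_6].
The resulting 24×16 matrix has rank 15, and its Smith normal form has invariant factors (1,1,1,1,1,1,1,1,1,1,1,1,1,1,2).

From H_k ≅ ker(∂_k) / im(∂_{k+1}) we obtain:

  H_0: rank C_0 − rank ∂_1 = 11 − 9 = 2, and the invariant factors of ∂_1 are all 1, so H_0 ≅ Z^2.

H_0 = Z^2.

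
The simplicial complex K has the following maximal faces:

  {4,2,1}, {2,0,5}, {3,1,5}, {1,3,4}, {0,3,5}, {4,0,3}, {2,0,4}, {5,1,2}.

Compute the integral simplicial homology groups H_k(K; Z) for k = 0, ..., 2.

H_0 ≅ Z,  H_1 = 0,  H_2 ≅ Z.

Order the vertices as 0 < 1 < 2 < 3 < 4 < 5. Listing each simplex with vertices in this order, K has dimension 2 with simplices:

  0-simplices (6): [0], [1], [2], [3], [4], [5]
  1-simplices (12): [0,2], [0,3], [0,4], [0,5], [1,2], [1,3], [1,4], [1,5], [2,4], [2,5], [3,4], [3,5]
  2-simplices (8): [0,2,4], [0,2,5], [0,3,4], [0,3,5], [1,2,4], [1,2,5], [1,3,4], [1,3,5]

giving chain groups C_0 ≅ Z^6, C_1 ≅ Z^12, C_2 ≅ Z^8.

The boundary map ∂_1: C_1 → C_0 maps an edge to its endpoints' difference, ∂[p,q] = q − p.
The 6×12 boundary matrix has rank 5 and Smith normal form diag(1,1,1,1,1).

∂_2: C_2 → C_1 maps a triangle to the signed sum of its edges. For instance
  ∂[0,2,4] = [2,4] − [0,4] + [0,2],
  ∂[1,3,5] = [3,5] − [1,5] + [1,3].
The 12×8 boundary matrix has rank 7 and Smith normal form diag(1,1,1,1,1,1,1).

From H_k ≅ ker(∂_k) / im(∂_{k+1}) we obtain:

  H_0: rank C_0 − rank ∂_1 = 6 − 5 = 1, and the invariant factors of ∂_1 are all 1, so H_0 = Z.
  H_1: rank ker ∂_1 − rank ∂_2 = (12 − 5) − 7 = 0, and the invariant factors of ∂_2 are all 1, so H_1 = 0.
  H_2: rank ker ∂_2 − rank ∂_3 = (8 − 7) − 0 = 1, and there is no ∂_3, so H_2 = Z.

As a check, the Euler characteristic is 6 − 12 + 8 = 2, which agrees with 1 − 0 + 1 = 2.
(K is a triangulation of the 2-sphere S^2.)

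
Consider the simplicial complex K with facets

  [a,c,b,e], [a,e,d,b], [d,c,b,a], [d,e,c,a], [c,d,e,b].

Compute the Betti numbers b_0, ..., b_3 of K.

b_0 = 1, b_1 = 0, b_2 = 0, b_3 = 1.

K has 5 vertices, 10 edges, 10 triangles, 5 3-simplices.
rank ∂_0 = 0, rank ∂_1 = 4 ⇒ b_0 = 5 − 0 − 4 = 1; all invariant factors of ∂_1 are 1 so no torsion. So H_0 = Z.
rank ∂_1 = 4, rank ∂_2 = 6 ⇒ b_1 = 10 − 4 − 6 = 0; all invariant factors of ∂_2 are 1 so no torsion. So H_1 = 0.
rank ∂_2 = 6, rank ∂_3 = 4 ⇒ b_2 = 10 − 6 − 4 = 0; all invariant factors of ∂_3 are 1 so no torsion. So H_2 = 0.
rank ∂_3 = 4, rank ∂_4 = 0 ⇒ b_3 = 5 − 4 − 0 = 1. So H_3 = Z.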